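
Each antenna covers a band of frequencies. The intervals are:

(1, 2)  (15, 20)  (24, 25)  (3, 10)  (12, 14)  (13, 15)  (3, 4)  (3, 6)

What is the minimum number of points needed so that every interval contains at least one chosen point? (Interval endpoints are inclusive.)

5

Sorted: [1,2] [3,4] [3,6] [3,10] [12,14] [13,15] [15,20] [24,25]
{[1,2]} hit by 2; {[3,4],[3,6],[3,10]} hit by 4; {[12,14],[13,15]} hit by 14; {[15,20]} hit by 20; {[24,25]} hit by 25.
Points: 2, 4, 14, 20, 25 (5 total).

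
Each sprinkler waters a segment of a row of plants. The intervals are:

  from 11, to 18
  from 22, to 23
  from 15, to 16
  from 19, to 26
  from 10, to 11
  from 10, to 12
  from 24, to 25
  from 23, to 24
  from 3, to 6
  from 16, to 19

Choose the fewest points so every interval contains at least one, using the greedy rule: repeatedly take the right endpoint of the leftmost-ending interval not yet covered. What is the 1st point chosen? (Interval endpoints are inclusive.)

6

Process intervals by earliest right end; each time one isn't hit yet, stab at its right endpoint.
Sorted: [3,6] [10,11] [10,12] [15,16] [11,18] [16,19] [22,23] [23,24] [24,25] [19,26]
{[3,6]} hit by 6; {[10,11],[10,12]} hit by 11; {[15,16],[11,18],[16,19]} hit by 16; {[22,23],[23,24]} hit by 23; {[24,25],[19,26]} hit by 25.
Points: 6, 11, 16, 23, 25 (5 total).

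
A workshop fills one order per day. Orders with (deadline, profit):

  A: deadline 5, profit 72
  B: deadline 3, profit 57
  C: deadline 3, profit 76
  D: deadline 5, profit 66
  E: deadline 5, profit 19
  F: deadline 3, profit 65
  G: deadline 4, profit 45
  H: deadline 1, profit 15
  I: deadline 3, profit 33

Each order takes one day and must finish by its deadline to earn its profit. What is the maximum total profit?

By profit: C(d3,76), A(d5,72), D(d5,66), F(d3,65), B(d3,57), G(d4,45), I(d3,33), E(d5,19), H(d1,15)
C→slot 3; A→slot 5; D→slot 4; F→slot 2; B→slot 1; G skipped; I skipped; E skipped; H skipped.
Profit = 57 + 65 + 76 + 66 + 72 = 336

336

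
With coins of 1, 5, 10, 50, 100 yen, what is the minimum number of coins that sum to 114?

6

114 − 1×100→14 − 1×10→4 − 4×1→0
Total coins = 1 + 1 + 4 = 6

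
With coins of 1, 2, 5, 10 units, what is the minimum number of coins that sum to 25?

Use the largest denomination that fits, subtract, and repeat.
25 = 2×10 + 1×5
Total coins = 2 + 1 = 3

3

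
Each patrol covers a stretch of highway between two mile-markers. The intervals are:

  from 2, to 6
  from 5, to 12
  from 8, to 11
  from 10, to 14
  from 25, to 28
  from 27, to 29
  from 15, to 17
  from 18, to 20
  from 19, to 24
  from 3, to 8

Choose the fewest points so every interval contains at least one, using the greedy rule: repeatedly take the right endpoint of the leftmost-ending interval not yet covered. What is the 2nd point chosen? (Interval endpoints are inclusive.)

Sorted: [2,6] [3,8] [8,11] [5,12] [10,14] [15,17] [18,20] [19,24] [25,28] [27,29]
{[2,6],[3,8]} hit by 6; {[8,11],[5,12],[10,14]} hit by 11; {[15,17]} hit by 17; {[18,20],[19,24]} hit by 20; {[25,28],[27,29]} hit by 28.
Points: 6, 11, 17, 20, 28 (5 total).

11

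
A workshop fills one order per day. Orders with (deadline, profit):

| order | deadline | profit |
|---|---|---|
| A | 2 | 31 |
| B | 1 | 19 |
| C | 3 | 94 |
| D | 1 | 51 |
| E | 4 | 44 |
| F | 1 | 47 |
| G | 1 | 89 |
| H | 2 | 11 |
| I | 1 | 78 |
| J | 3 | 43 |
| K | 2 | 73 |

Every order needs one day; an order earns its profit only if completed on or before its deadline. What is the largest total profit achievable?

By profit: C(d3,94), G(d1,89), I(d1,78), K(d2,73), D(d1,51), F(d1,47), E(d4,44), J(d3,43), A(d2,31), B(d1,19), H(d2,11)
C→slot 3; G→slot 1; I skipped; K→slot 2; D skipped; F skipped; E→slot 4; J skipped; A skipped; B skipped; H skipped.
Profit = 89 + 73 + 94 + 44 = 300

300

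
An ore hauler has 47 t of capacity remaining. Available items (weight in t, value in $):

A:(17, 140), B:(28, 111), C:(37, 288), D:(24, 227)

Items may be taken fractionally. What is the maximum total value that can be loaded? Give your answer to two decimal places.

Ratios (sorted): D 9.46, A 8.24, C 7.78, B 3.96
take D (24 @ 227); take A (17 @ 140); take 6/37 of C → 46.70. Capacity used 47/47.
Total value = 413.70

413.70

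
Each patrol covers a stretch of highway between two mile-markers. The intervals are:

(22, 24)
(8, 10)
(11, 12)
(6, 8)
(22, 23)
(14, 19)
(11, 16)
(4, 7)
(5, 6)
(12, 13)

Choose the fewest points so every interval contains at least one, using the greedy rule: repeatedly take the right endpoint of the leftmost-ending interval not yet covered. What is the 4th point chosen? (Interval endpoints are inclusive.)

19

Sort by right endpoint; whenever an interval is uncovered, place a point at its right end.
Sorted: [5,6] [4,7] [6,8] [8,10] [11,12] [12,13] [11,16] [14,19] [22,23] [22,24]
{[5,6],[4,7],[6,8]} hit by 6; {[8,10]} hit by 10; {[11,12],[12,13],[11,16]} hit by 12; {[14,19]} hit by 19; {[22,23],[22,24]} hit by 23.
Points: 6, 10, 12, 19, 23 (5 total).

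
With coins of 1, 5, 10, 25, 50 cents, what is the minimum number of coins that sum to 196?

196 − 3×50→46 − 1×25→21 − 2×10→1 − 1×1→0
Total coins = 3 + 1 + 2 + 1 = 7

7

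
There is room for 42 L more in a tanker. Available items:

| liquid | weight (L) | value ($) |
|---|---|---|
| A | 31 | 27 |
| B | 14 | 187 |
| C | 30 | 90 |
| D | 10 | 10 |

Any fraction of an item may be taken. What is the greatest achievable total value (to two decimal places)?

271.00

Greedy by value/weight ratio, highest first.
Ratios (sorted): B 13.36, C 3.00, D 1.00, A 0.87
take B (14 @ 187); take 28/30 of C → 84.00. Capacity used 42/42.
Total value = 271.00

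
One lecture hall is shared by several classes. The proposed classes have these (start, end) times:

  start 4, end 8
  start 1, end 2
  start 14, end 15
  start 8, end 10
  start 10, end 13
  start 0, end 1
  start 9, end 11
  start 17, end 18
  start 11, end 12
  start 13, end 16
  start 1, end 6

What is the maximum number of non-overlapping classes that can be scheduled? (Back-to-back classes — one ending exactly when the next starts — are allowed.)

7

Sorted by end: (0,1)  (1,2)  (1,6)  (4,8)  (8,10)  (9,11)  (11,12)  (10,13)  (14,15)  (13,16)  (17,18)
take (0,1); take (1,2); skip (1,6); take (4,8); take (8,10); skip (9,11); take (11,12); skip (10,13); take (14,15); take (17,18).
Selected 7 classes.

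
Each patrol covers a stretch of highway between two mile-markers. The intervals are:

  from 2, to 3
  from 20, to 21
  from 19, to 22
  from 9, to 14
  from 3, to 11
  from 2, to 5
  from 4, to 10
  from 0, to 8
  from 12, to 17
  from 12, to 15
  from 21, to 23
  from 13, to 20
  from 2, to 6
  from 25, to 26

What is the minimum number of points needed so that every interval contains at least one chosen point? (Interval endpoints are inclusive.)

5

By right end: [2,3]  [2,5]  [2,6]  [0,8]  [4,10]  [3,11]  [9,14]  [12,15]  [12,17]  [13,20]  [20,21]  [19,22]  [21,23]  [25,26]
[2,3] uncovered → point at 3; [4,10] uncovered → point at 10; [12,15] uncovered → point at 15; [20,21] uncovered → point at 21; [25,26] uncovered → point at 26.
Points: 3, 10, 15, 21, 26 (5 total).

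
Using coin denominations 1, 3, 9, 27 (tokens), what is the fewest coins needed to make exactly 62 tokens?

Use the largest denomination that fits, subtract, and repeat.
62 − 2×27→8 − 2×3→2 − 2×1→0
Total coins = 2 + 2 + 2 = 6

6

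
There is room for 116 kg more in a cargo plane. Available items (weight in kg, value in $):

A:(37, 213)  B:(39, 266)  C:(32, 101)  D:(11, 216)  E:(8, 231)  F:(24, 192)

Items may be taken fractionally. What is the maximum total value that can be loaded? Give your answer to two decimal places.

1100.73

Order: E (231/8=28.88) > D (216/11=19.64) > F (192/24=8.00) > B (266/39=6.82) > A (213/37=5.76) > C (101/32=3.16)
Fill: take E (8 @ 231) → take D (11 @ 216) → take F (24 @ 192) → take B (39 @ 266) → take 34/37 of A → 195.73; 116/116 used.
Total value = 1100.73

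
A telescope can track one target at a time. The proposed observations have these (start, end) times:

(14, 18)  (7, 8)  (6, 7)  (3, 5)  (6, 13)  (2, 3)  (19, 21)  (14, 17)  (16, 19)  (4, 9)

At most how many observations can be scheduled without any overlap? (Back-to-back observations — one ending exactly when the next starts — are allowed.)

Order by finish time; keep every interval that doesn't clash with the previous kept one.
Sorted by end: (2,3)  (3,5)  (6,7)  (7,8)  (4,9)  (6,13)  (14,17)  (14,18)  (16,19)  (19,21)
take (2,3); take (3,5); take (6,7); take (7,8); take (14,17); skip (16,19); take (19,21).
Selected 6 observations.

6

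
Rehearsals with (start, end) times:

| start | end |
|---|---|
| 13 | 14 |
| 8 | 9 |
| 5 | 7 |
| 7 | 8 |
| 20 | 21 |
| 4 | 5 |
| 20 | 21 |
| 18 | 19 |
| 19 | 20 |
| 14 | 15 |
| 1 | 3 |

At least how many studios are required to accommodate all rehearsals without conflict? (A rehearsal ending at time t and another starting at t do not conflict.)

The answer is the maximum number of intervals overlapping at any instant.
starts: [1, 4, 5, 7, 8, 13, 14, 18, 19, 20, 20]
ends:   [3, 5, 7, 8, 9, 14, 15, 19, 20, 21, 21]
s1→1 e3→0 s4→1 e5→0 s5→1 e7→0 s7→1 e8→0 s8→1 e9→0 s13→1 e14→0 s14→1 e15→0 s18→1 e19→0 s19→1 e20→0 s20→1 s20→2  — peak 2.

2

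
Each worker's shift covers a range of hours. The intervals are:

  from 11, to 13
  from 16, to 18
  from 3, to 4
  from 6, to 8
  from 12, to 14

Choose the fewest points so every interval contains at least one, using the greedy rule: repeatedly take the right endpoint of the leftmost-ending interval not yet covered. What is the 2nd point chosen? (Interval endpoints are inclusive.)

Sorted: [3,4] [6,8] [11,13] [12,14] [16,18]
{[3,4]} hit by 4; {[6,8]} hit by 8; {[11,13],[12,14]} hit by 13; {[16,18]} hit by 18.
Points: 4, 8, 13, 18 (4 total).

8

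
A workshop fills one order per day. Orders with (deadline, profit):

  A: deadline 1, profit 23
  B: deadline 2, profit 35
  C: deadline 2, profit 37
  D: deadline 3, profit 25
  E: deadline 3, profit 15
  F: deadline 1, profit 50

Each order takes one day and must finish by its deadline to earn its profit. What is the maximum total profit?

112

Profit order: F=50 C=37 B=35 D=25 A=23 E=15
Assign: F→slot 1, C→slot 2, B skipped, D→slot 3, A skipped, E skipped.
Slots: [1:F] [2:C] [3:D]
Profit = 50 + 37 + 25 = 112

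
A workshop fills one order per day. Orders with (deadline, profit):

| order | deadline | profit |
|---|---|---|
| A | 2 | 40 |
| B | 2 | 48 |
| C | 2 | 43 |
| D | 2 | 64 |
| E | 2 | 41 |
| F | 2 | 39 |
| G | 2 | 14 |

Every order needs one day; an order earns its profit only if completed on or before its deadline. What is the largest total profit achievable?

112

Take jobs in profit order; each goes to the latest open slot no later than its deadline.
By profit: D(d2,64), B(d2,48), C(d2,43), E(d2,41), A(d2,40), F(d2,39), G(d2,14)
D→slot 2; B→slot 1; C skipped; E skipped; A skipped; F skipped; G skipped.
Profit = 48 + 64 = 112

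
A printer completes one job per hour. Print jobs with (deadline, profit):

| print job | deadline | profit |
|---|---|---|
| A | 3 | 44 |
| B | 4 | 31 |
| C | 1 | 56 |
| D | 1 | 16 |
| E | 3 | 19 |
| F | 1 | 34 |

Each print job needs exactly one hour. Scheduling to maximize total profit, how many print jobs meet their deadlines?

4

Take jobs in profit order; each goes to the latest open slot no later than its deadline.
Profit order: C=56 A=44 F=34 B=31 E=19 D=16
Assign: C→slot 1, A→slot 3, F skipped, B→slot 4, E→slot 2, D skipped.
Slots: [1:C] [2:E] [3:A] [4:B]
4 of 6 scheduled.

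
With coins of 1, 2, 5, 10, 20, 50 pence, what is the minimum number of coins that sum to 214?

7

Greedy: take as many of the largest coin as possible, then repeat with the remainder.
214 = 4×50 + 1×10 + 2×2
Total coins = 4 + 1 + 2 = 7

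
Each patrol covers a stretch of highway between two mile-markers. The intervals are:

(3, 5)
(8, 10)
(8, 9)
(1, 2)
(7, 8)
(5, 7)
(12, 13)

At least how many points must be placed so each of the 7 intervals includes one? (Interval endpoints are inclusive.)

4

Sort by right endpoint; whenever an interval is uncovered, place a point at its right end.
By right end: [1,2]  [3,5]  [5,7]  [7,8]  [8,9]  [8,10]  [12,13]
[1,2] uncovered → point at 2; [3,5] uncovered → point at 5; [7,8] uncovered → point at 8; [12,13] uncovered → point at 13.
Points: 2, 5, 8, 13 (4 total).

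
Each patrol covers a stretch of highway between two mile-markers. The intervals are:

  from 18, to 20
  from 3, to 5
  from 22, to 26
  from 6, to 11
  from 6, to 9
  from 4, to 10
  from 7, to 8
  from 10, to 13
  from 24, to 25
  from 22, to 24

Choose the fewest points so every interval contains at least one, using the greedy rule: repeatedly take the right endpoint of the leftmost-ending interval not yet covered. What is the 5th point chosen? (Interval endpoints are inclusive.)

24

Sorted: [3,5] [7,8] [6,9] [4,10] [6,11] [10,13] [18,20] [22,24] [24,25] [22,26]
{[3,5]} hit by 5; {[7,8],[6,9],[4,10],[6,11]} hit by 8; {[10,13]} hit by 13; {[18,20]} hit by 20; {[22,24],[24,25],[22,26]} hit by 24.
Points: 5, 8, 13, 20, 24 (5 total).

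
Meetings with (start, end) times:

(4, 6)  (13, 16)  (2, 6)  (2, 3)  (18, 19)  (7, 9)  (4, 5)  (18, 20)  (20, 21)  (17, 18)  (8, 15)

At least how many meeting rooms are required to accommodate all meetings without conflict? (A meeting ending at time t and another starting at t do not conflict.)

3

Events (time:±→running): 2:+→1 2:+→2 3:-→1 4:+→2 4:+→3 … peak 3.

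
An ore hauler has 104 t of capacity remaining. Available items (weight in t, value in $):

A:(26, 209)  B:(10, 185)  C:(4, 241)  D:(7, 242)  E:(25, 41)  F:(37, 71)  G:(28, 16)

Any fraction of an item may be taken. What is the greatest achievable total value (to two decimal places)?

Order: C (241/4=60.25) > D (242/7=34.57) > B (185/10=18.50) > A (209/26=8.04) > F (71/37=1.92) > E (41/25=1.64) > G (16/28=0.57)
Fill: take C (4 @ 241) → take D (7 @ 242) → take B (10 @ 185) → take A (26 @ 209) → take F (37 @ 71) → take 20/25 of E → 32.80; 104/104 used.
Total value = 980.80

980.80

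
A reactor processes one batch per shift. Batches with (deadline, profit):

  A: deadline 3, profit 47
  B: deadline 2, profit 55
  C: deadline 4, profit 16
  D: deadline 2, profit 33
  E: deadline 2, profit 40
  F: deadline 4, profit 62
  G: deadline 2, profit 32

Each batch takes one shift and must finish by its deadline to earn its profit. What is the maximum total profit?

Sort by profit descending; place each in the latest free slot ≤ its deadline.
Profit order: F=62 B=55 A=47 E=40 D=33 G=32 C=16
Assign: F→slot 4, B→slot 2, A→slot 3, E→slot 1, D skipped, G skipped, C skipped.
Slots: [1:E] [2:B] [3:A] [4:F]
Profit = 40 + 55 + 47 + 62 = 204

204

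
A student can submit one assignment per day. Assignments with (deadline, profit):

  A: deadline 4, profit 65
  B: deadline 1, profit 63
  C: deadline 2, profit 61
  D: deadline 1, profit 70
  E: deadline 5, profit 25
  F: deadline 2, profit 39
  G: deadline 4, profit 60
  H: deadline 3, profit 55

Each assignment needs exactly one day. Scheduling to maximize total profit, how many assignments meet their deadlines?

Profit order: D=70 A=65 B=63 C=61 G=60 H=55 F=39 E=25
Assign: D→slot 1, A→slot 4, B skipped, C→slot 2, G→slot 3, H skipped, F skipped, E→slot 5.
Slots: [1:D] [2:C] [3:G] [4:A] [5:E]
5 of 8 scheduled.

5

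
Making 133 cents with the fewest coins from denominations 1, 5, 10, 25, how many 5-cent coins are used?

Greedy: take as many of the largest coin as possible, then repeat with the remainder.
133 − 5×25→8 − 1×5→3 − 3×1→0
Count of 5: 1

1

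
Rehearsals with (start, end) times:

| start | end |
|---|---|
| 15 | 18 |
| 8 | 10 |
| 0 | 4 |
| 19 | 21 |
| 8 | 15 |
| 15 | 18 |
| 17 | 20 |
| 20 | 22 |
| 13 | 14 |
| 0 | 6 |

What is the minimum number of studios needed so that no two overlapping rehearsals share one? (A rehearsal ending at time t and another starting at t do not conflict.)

Count concurrent intervals with a sweep; the peak is the room count.
Events (time:±→running): 0:+→1 0:+→2 4:-→1 6:-→0 8:+→1 8:+→2 10:-→1 13:+→2 14:-→1 15:-→0 15:+→1 15:+→2 17:+→3 … peak 3.

3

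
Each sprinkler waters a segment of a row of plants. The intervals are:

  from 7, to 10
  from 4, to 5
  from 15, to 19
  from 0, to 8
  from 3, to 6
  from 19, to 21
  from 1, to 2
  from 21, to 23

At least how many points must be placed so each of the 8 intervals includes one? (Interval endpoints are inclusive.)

5

Sort by right endpoint; whenever an interval is uncovered, place a point at its right end.
Sorted: [1,2] [4,5] [3,6] [0,8] [7,10] [15,19] [19,21] [21,23]
{[1,2]} hit by 2; {[4,5],[3,6],[0,8]} hit by 5; {[7,10]} hit by 10; {[15,19],[19,21]} hit by 19; {[21,23]} hit by 23.
Points: 2, 5, 10, 19, 23 (5 total).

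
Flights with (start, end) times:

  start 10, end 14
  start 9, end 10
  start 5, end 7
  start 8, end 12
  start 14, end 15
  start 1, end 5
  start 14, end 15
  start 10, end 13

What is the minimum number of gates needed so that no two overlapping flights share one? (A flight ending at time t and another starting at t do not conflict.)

Count concurrent intervals with a sweep; the peak is the room count.
starts: [1, 5, 8, 9, 10, 10, 14, 14]
ends:   [5, 7, 10, 12, 13, 14, 15, 15]
s1→1 e5→0 s5→1 e7→0 s8→1 s9→2 e10→1 s10→2 s10→3  — peak 3.

3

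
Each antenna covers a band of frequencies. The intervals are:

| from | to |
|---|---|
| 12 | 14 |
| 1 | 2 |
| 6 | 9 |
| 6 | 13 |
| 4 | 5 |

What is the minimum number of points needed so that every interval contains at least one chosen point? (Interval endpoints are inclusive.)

4

Sort by right endpoint; whenever an interval is uncovered, place a point at its right end.
By right end: [1,2]  [4,5]  [6,9]  [6,13]  [12,14]
[1,2] uncovered → point at 2; [4,5] uncovered → point at 5; [6,9] uncovered → point at 9; [12,14] uncovered → point at 14.
Points: 2, 5, 9, 14 (4 total).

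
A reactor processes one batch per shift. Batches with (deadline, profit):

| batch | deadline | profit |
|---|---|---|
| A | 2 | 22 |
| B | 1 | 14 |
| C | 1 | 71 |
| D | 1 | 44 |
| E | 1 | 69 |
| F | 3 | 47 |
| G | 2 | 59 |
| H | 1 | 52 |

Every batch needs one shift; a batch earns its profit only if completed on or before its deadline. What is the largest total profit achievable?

Sort by profit descending; place each in the latest free slot ≤ its deadline.
By profit: C(d1,71), E(d1,69), G(d2,59), H(d1,52), F(d3,47), D(d1,44), A(d2,22), B(d1,14)
C→slot 1; E skipped; G→slot 2; H skipped; F→slot 3; D skipped; A skipped; B skipped.
Profit = 71 + 59 + 47 = 177

177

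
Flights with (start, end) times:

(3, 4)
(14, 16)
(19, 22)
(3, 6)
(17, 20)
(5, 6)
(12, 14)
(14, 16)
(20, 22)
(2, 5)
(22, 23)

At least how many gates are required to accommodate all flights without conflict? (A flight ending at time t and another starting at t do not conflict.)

The answer is the maximum number of intervals overlapping at any instant.
starts: [2, 3, 3, 5, 12, 14, 14, 17, 19, 20, 22]
ends:   [4, 5, 6, 6, 14, 16, 16, 20, 22, 22, 23]
s2→1 s3→2 s3→3  — peak 3.

3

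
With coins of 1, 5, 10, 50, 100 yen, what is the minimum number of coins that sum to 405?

5

Use the largest denomination that fits, subtract, and repeat.
405 = 4×100 + 1×5
Total coins = 4 + 1 = 5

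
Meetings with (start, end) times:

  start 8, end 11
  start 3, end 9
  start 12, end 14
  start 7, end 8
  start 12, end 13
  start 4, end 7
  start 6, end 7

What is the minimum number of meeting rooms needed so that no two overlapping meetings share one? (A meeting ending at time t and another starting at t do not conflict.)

3

The answer is the maximum number of intervals overlapping at any instant.
starts: [3, 4, 6, 7, 8, 12, 12]
ends:   [7, 7, 8, 9, 11, 13, 14]
s3→1 s4→2 s6→3  — peak 3.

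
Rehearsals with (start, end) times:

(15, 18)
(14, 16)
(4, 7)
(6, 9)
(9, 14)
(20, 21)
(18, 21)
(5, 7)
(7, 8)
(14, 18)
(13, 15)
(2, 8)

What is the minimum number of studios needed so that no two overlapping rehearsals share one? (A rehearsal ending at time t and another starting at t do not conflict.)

Count concurrent intervals with a sweep; the peak is the room count.
starts: [2, 4, 5, 6, 7, 9, 13, 14, 14, 15, 18, 20]
ends:   [7, 7, 8, 8, 9, 14, 15, 16, 18, 18, 21, 21]
s2→1 s4→2 s5→3 s6→4  — peak 4.

4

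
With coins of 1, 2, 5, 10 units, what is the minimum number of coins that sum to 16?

Greedy: take as many of the largest coin as possible, then repeat with the remainder.
16 − 1×10→6 − 1×5→1 − 1×1→0
Total coins = 1 + 1 + 1 = 3

3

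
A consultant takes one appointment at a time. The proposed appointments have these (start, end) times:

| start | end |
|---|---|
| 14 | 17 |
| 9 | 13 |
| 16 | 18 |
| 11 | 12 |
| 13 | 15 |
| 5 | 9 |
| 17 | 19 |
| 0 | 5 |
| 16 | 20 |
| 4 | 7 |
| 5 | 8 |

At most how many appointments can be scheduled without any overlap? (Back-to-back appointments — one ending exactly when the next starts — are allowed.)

Sort by end time and greedily take each interval whose start is ≥ the last chosen end.
Sorted by end: (0,5)  (4,7)  (5,8)  (5,9)  (11,12)  (9,13)  (13,15)  (14,17)  (16,18)  (17,19)  (16,20)
take (0,5); take (5,8); take (11,12); take (13,15); take (16,18); skip (17,19); skip (16,20).
Selected 5 appointments.

5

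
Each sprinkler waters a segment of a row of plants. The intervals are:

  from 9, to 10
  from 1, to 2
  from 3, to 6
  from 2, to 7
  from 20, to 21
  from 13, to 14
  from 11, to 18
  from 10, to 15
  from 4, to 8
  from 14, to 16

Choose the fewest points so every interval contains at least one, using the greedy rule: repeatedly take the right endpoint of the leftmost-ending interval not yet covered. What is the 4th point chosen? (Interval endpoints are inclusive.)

14

Process intervals by earliest right end; each time one isn't hit yet, stab at its right endpoint.
Sorted: [1,2] [3,6] [2,7] [4,8] [9,10] [13,14] [10,15] [14,16] [11,18] [20,21]
{[1,2]} hit by 2; {[3,6],[2,7],[4,8]} hit by 6; {[9,10]} hit by 10; {[13,14],[10,15],[14,16],[11,18]} hit by 14; {[20,21]} hit by 21.
Points: 2, 6, 10, 14, 21 (5 total).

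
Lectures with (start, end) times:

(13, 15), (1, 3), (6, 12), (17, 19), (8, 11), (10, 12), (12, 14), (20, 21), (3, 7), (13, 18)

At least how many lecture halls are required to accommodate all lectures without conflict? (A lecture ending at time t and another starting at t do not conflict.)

3

The answer is the maximum number of intervals overlapping at any instant.
Events (time:±→running): 1:+→1 3:-→0 3:+→1 6:+→2 7:-→1 8:+→2 10:+→3 … peak 3.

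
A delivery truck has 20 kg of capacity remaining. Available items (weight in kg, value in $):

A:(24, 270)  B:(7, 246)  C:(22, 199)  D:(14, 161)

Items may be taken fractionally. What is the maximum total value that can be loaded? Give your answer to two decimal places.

Greedy by value/weight ratio, highest first.
Order: B (246/7=35.14) > D (161/14=11.50) > A (270/24=11.25) > C (199/22=9.05)
Fill: take B (7 @ 246) → take 13/14 of D → 149.50; 20/20 used.
Total value = 395.50

395.50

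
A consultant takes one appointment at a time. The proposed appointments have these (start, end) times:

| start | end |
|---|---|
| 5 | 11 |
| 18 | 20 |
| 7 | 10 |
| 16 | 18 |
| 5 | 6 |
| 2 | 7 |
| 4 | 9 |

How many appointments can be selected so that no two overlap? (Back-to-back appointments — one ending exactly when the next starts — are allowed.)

4

Sort by end time and greedily take each interval whose start is ≥ the last chosen end.
Sorted by end: (5,6)  (2,7)  (4,9)  (7,10)  (5,11)  (16,18)  (18,20)
take (5,6); skip (4,9); take (7,10); take (16,18); take (18,20).
Selected 4 appointments.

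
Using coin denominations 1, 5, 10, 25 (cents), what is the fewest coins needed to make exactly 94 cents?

9

Use the largest denomination that fits, subtract, and repeat.
94 − 3×25→19 − 1×10→9 − 1×5→4 − 4×1→0
Total coins = 3 + 1 + 1 + 4 = 9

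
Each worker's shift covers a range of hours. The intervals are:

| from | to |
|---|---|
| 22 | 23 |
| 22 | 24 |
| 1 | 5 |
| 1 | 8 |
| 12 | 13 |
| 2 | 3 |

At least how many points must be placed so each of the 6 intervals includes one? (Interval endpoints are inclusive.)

3

Sorted: [2,3] [1,5] [1,8] [12,13] [22,23] [22,24]
{[2,3],[1,5],[1,8]} hit by 3; {[12,13]} hit by 13; {[22,23],[22,24]} hit by 23.
Points: 3, 13, 23 (3 total).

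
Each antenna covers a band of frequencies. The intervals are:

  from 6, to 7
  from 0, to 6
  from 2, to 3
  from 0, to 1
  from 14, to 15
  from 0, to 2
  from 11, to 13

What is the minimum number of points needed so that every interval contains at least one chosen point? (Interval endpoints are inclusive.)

Sort by right endpoint; whenever an interval is uncovered, place a point at its right end.
Sorted: [0,1] [0,2] [2,3] [0,6] [6,7] [11,13] [14,15]
{[0,1],[0,2]} hit by 1; {[2,3],[0,6]} hit by 3; {[6,7]} hit by 7; {[11,13]} hit by 13; {[14,15]} hit by 15.
Points: 1, 3, 7, 13, 15 (5 total).

5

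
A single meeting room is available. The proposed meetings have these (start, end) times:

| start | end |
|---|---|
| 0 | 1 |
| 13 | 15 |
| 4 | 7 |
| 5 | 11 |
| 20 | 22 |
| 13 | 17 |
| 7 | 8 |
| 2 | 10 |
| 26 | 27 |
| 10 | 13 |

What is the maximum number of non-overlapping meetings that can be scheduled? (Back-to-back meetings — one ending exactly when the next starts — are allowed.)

7

By end time: (0,1), (4,7), (7,8), (2,10), (5,11), (10,13), (13,15), (13,17), (20,22), (26,27).
Pick (0,1); next start ≥ 1 → (4,7); next start ≥ 7 → (7,8); next start ≥ 8 → (10,13); next start ≥ 13 → (13,15); next start ≥ 15 → (20,22); next start ≥ 22 → (26,27).
Selected 7 meetings.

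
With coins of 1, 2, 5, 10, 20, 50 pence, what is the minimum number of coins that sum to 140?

Use the largest denomination that fits, subtract, and repeat.
140 − 2×50→40 − 2×20→0
Total coins = 2 + 2 = 4

4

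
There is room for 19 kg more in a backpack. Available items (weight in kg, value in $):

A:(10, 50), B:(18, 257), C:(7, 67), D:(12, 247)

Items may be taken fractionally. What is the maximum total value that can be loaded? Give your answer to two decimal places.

Order: D (247/12=20.58) > B (257/18=14.28) > C (67/7=9.57) > A (50/10=5.00)
Fill: take D (12 @ 247) → take 7/18 of B → 99.94; 19/19 used.
Total value = 346.94

346.94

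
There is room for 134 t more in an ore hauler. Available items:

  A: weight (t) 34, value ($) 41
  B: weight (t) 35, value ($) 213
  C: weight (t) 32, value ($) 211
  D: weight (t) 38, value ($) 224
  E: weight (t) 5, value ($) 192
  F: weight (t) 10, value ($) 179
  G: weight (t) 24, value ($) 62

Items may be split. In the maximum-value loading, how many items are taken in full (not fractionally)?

5

Order: E (192/5=38.40) > F (179/10=17.90) > C (211/32=6.59) > B (213/35=6.09) > D (224/38=5.89) > G (62/24=2.58) > A (41/34=1.21)
Fill: take E (5 @ 192) → take F (10 @ 179) → take C (32 @ 211) → take B (35 @ 213) → take D (38 @ 224) → take 14/24 of G → 36.17; 134/134 used.
5 item(s) taken whole; one partial (take 14/24 of G).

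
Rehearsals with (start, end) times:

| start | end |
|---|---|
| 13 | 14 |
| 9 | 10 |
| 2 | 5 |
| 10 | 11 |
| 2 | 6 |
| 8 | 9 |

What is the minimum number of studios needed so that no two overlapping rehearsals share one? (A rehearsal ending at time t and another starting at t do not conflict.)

The answer is the maximum number of intervals overlapping at any instant.
starts: [2, 2, 8, 9, 10, 13]
ends:   [5, 6, 9, 10, 11, 14]
s2→1 s2→2  — peak 2.

2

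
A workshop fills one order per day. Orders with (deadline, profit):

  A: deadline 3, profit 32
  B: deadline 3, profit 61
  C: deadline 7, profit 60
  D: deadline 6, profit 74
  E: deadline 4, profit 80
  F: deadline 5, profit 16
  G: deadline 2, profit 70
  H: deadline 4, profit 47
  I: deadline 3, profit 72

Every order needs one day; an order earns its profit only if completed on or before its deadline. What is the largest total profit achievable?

Take jobs in profit order; each goes to the latest open slot no later than its deadline.
Profit order: E=80 D=74 I=72 G=70 B=61 C=60 H=47 A=32 F=16
Assign: E→slot 4, D→slot 6, I→slot 3, G→slot 2, B→slot 1, C→slot 7, H skipped, A skipped, F→slot 5.
Slots: [1:B] [2:G] [3:I] [4:E] [5:F] [6:D] [7:C]
Profit = 61 + 70 + 72 + 80 + 16 + 74 + 60 = 433

433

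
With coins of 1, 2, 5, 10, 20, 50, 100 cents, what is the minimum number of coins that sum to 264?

6

Greedy: take as many of the largest coin as possible, then repeat with the remainder.
264 − 2×100→64 − 1×50→14 − 1×10→4 − 2×2→0
Total coins = 2 + 1 + 1 + 2 = 6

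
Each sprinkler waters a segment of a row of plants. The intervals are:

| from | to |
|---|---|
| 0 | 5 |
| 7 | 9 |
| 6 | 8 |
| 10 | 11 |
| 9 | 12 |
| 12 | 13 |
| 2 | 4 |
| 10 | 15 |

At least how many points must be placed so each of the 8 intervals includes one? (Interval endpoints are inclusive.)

Process intervals by earliest right end; each time one isn't hit yet, stab at its right endpoint.
Sorted: [2,4] [0,5] [6,8] [7,9] [10,11] [9,12] [12,13] [10,15]
{[2,4],[0,5]} hit by 4; {[6,8],[7,9]} hit by 8; {[10,11],[9,12]} hit by 11; {[12,13],[10,15]} hit by 13.
Points: 4, 8, 11, 13 (4 total).

4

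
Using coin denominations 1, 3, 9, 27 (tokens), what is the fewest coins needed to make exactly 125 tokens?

Use the largest denomination that fits, subtract, and repeat.
125 − 4×27→17 − 1×9→8 − 2×3→2 − 2×1→0
Total coins = 4 + 1 + 2 + 2 = 9

9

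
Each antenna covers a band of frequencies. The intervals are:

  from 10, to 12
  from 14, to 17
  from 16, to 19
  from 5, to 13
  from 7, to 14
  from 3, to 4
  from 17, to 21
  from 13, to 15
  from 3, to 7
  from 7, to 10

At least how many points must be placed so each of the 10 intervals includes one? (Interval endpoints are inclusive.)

4

By right end: [3,4]  [3,7]  [7,10]  [10,12]  [5,13]  [7,14]  [13,15]  [14,17]  [16,19]  [17,21]
[3,4] uncovered → point at 4; [7,10] uncovered → point at 10; [13,15] uncovered → point at 15; [16,19] uncovered → point at 19.
Points: 4, 10, 15, 19 (4 total).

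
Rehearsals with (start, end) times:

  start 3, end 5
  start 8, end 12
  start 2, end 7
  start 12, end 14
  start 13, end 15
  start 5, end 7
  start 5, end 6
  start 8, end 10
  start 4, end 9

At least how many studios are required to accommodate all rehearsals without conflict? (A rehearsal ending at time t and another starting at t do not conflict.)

4

The answer is the maximum number of intervals overlapping at any instant.
Events (time:±→running): 2:+→1 3:+→2 4:+→3 5:-→2 5:+→3 5:+→4 … peak 4.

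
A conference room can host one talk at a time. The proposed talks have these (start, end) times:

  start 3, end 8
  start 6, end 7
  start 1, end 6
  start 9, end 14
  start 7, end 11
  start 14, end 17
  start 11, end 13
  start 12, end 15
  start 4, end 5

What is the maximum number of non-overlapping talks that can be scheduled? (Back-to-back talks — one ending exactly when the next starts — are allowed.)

Greedy by earliest finish: after sorting by end time, pick each interval compatible with the last pick.
By end time: (4,5), (1,6), (6,7), (3,8), (7,11), (11,13), (9,14), (12,15), (14,17).
Pick (4,5); next start ≥ 5 → (6,7); next start ≥ 7 → (7,11); next start ≥ 11 → (11,13); next start ≥ 13 → (14,17).
Selected 5 talks.

5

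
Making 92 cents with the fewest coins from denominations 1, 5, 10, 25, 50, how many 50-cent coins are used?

92 − 1×50→42 − 1×25→17 − 1×10→7 − 1×5→2 − 2×1→0
Count of 50: 1

1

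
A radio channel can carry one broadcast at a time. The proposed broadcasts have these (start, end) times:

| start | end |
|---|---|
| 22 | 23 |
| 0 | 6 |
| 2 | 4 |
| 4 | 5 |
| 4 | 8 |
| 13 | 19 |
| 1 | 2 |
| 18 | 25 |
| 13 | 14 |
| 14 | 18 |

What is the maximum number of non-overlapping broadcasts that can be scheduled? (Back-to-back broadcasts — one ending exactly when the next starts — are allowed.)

6

Greedy by earliest finish: after sorting by end time, pick each interval compatible with the last pick.
Sorted by end: (1,2)  (2,4)  (4,5)  (0,6)  (4,8)  (13,14)  (14,18)  (13,19)  (22,23)  (18,25)
take (1,2); take (2,4); take (4,5); skip (4,8); take (13,14); take (14,18); take (22,23).
Selected 6 broadcasts.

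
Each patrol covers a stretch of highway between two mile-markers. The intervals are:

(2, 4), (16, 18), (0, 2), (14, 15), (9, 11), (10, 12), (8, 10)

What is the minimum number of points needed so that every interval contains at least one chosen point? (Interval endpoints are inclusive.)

Sorted: [0,2] [2,4] [8,10] [9,11] [10,12] [14,15] [16,18]
{[0,2],[2,4]} hit by 2; {[8,10],[9,11],[10,12]} hit by 10; {[14,15]} hit by 15; {[16,18]} hit by 18.
Points: 2, 10, 15, 18 (4 total).

4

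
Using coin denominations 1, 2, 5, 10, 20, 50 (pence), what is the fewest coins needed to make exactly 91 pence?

4

Use the largest denomination that fits, subtract, and repeat.
91 = 1×50 + 2×20 + 1×1
Total coins = 1 + 2 + 1 = 4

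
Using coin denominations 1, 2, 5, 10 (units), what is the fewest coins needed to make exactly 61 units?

Use the largest denomination that fits, subtract, and repeat.
61 = 6×10 + 1×1
Total coins = 6 + 1 = 7

7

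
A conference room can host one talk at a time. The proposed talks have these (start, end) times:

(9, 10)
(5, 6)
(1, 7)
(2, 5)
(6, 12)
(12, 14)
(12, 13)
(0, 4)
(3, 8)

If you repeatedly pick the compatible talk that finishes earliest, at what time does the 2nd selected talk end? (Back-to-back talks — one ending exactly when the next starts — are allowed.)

6

Sort by end time and greedily take each interval whose start is ≥ the last chosen end.
By end time: (0,4), (2,5), (5,6), (1,7), (3,8), (9,10), (6,12), (12,13), (12,14).
Pick (0,4); next start ≥ 4 → (5,6); next start ≥ 6 → (9,10); next start ≥ 10 → (12,13).
Selected: (0,4) (5,6) (9,10) (12,13)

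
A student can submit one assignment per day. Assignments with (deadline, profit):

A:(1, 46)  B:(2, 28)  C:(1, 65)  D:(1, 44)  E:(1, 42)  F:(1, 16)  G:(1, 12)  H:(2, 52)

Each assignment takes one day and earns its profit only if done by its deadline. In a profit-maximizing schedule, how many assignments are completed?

2

Take jobs in profit order; each goes to the latest open slot no later than its deadline.
Profit order: C=65 H=52 A=46 D=44 E=42 B=28 F=16 G=12
Assign: C→slot 1, H→slot 2, A skipped, D skipped, E skipped, B skipped, F skipped, G skipped.
Slots: [1:C] [2:H]
2 of 8 scheduled.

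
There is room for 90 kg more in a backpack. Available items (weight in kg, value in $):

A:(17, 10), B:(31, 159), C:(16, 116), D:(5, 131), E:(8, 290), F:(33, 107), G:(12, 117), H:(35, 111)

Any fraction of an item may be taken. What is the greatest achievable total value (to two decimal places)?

Order: E (290/8=36.25) > D (131/5=26.20) > G (117/12=9.75) > C (116/16=7.25) > B (159/31=5.13) > F (107/33=3.24) > H (111/35=3.17) > A (10/17=0.59)
Fill: take E (8 @ 290) → take D (5 @ 131) → take G (12 @ 117) → take C (16 @ 116) → take B (31 @ 159) → take 18/33 of F → 58.36; 90/90 used.
Total value = 871.36

871.36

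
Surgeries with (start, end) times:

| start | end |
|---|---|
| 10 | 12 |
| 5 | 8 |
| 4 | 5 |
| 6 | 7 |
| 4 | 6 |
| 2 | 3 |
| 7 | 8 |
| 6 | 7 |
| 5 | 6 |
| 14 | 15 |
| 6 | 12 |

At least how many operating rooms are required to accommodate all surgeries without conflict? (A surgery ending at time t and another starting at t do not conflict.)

starts: [2, 4, 4, 5, 5, 6, 6, 6, 7, 10, 14]
ends:   [3, 5, 6, 6, 7, 7, 8, 8, 12, 12, 15]
s2→1 e3→0 s4→1 s4→2 e5→1 s5→2 s5→3 e6→2 e6→1 s6→2 s6→3 s6→4  — peak 4.

4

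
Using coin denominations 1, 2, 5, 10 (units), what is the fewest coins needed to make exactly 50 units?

5

50 − 5×10→0
Total coins = 5 = 5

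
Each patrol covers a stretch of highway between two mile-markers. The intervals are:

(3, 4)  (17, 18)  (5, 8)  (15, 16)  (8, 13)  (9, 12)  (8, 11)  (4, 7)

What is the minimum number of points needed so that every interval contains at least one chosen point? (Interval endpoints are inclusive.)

Sorted: [3,4] [4,7] [5,8] [8,11] [9,12] [8,13] [15,16] [17,18]
{[3,4],[4,7]} hit by 4; {[5,8],[8,11]} hit by 8; {[9,12],[8,13]} hit by 12; {[15,16]} hit by 16; {[17,18]} hit by 18.
Points: 4, 8, 12, 16, 18 (5 total).

5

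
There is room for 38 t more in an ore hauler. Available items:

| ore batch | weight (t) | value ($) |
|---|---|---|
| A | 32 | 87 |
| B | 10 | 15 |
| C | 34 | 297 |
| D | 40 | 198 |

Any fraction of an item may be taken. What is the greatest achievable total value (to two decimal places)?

Order: C (297/34=8.74) > D (198/40=4.95) > A (87/32=2.72) > B (15/10=1.50)
Fill: take C (34 @ 297) → take 4/40 of D → 19.80; 38/38 used.
Total value = 316.80

316.80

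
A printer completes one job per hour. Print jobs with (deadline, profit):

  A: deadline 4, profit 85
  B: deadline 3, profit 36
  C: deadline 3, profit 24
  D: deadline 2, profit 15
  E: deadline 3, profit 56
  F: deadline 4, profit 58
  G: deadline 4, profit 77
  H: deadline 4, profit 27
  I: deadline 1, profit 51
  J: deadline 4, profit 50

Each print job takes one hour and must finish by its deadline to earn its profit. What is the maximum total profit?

276

By profit: A(d4,85), G(d4,77), F(d4,58), E(d3,56), I(d1,51), J(d4,50), B(d3,36), H(d4,27), C(d3,24), D(d2,15)
A→slot 4; G→slot 3; F→slot 2; E→slot 1; I skipped; J skipped; B skipped; H skipped; C skipped; D skipped.
Profit = 56 + 58 + 77 + 85 = 276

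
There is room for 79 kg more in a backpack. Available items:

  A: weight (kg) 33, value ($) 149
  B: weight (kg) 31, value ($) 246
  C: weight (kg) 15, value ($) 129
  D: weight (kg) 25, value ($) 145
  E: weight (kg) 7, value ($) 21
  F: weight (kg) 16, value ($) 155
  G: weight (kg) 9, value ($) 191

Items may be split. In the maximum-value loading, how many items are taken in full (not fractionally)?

Order: G (191/9=21.22) > F (155/16=9.69) > C (129/15=8.60) > B (246/31=7.94) > D (145/25=5.80) > A (149/33=4.52) > E (21/7=3.00)
Fill: take G (9 @ 191) → take F (16 @ 155) → take C (15 @ 129) → take B (31 @ 246) → take 8/25 of D → 46.40; 79/79 used.
4 item(s) taken whole; one partial (take 8/25 of D).

4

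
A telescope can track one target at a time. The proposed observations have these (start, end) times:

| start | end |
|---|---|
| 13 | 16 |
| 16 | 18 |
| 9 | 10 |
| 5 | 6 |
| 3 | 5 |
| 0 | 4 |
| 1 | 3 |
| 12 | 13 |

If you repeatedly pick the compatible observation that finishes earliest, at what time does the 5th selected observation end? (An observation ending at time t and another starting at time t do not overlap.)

13

Greedy by earliest finish: after sorting by end time, pick each interval compatible with the last pick.
Sorted by end: (1,3)  (0,4)  (3,5)  (5,6)  (9,10)  (12,13)  (13,16)  (16,18)
take (1,3); take (3,5); take (5,6); take (9,10); take (12,13); take (13,16); take (16,18).
Selected: (1,3) (3,5) (5,6) (9,10) (12,13) (13,16) (16,18)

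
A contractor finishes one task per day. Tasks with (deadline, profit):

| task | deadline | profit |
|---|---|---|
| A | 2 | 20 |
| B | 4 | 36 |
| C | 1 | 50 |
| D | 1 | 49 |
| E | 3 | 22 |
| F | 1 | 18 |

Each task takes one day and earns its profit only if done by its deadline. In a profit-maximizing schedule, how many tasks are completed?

4

Profit order: C=50 D=49 B=36 E=22 A=20 F=18
Assign: C→slot 1, D skipped, B→slot 4, E→slot 3, A→slot 2, F skipped.
Slots: [1:C] [2:A] [3:E] [4:B]
4 of 6 scheduled.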